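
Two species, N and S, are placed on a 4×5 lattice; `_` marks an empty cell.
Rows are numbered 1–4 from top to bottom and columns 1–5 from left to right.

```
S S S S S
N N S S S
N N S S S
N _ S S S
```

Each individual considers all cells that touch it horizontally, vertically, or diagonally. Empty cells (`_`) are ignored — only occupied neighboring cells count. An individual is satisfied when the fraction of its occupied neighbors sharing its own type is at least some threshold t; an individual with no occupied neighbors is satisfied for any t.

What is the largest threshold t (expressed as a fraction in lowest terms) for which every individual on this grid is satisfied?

1/3

Row 1: (1,1)S 1/3 · (1,2)S 3/5 · (1,3)S 4/5 · (1,4)S 5/5 · (1,5)S 3/3
Row 2: (2,1)N 3/5 · (2,2)N 3/8 · (2,3)S 6/8 · (2,4)S 8/8 · (2,5)S 5/5
Row 3: (3,1)N 4/4 · (3,2)N 4/7 · (3,3)S 5/7 · (3,4)S 8/8 · (3,5)S 5/5
Row 4: (4,1)N 2/2 · (4,3)S 3/4 · (4,4)S 5/5 · (4,5)S 3/3
The smallest same-type fraction is 1/3 at (1,1), which reduces to 1/3. Any threshold above that leaves this individual unsatisfied.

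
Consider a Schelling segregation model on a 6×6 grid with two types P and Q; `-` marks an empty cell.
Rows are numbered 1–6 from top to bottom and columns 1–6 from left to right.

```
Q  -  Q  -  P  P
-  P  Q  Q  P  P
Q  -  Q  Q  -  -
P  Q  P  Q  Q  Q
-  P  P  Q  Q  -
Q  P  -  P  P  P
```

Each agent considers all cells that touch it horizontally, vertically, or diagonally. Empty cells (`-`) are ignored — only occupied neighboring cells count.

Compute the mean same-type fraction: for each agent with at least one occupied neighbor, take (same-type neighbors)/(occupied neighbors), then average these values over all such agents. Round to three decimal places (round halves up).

0.567

Row 1: (1,1)Q 0/1 · (1,3)Q 2/3 · (1,5)P 3/4 · (1,6)P 3/3
Row 2: (2,2)P 0/5 · (2,3)Q 4/5 · (2,4)Q 4/6 · (2,5)P 3/5 · (2,6)P 3/3
Row 3: (3,1)Q 1/3 · (3,3)Q 5/7 · (3,4)Q 5/7
Row 4: (4,1)P 1/3 · (4,2)Q 2/6 · (4,3)P 2/7 · (4,4)Q 5/7 · (4,5)Q 5/5 · (4,6)Q 2/2
Row 5: (5,2)P 4/6 · (5,3)P 4/7 · (5,4)Q 3/7 · (5,5)Q 4/7
Row 6: (6,1)Q 0/2 · (6,2)P 2/3 · (6,4)P 2/4 · (6,5)P 2/4 · (6,6)P 1/2
Sum over 27 agents: 0/1 + 2/3 + 3/4 + 3/3 + 0/5 + 4/5 + 4/6 + 3/5 + 3/3 + 1/3 + 5/7 + 5/7 + 1/3 + 2/6 + 2/7 + 5/7 + 5/5 + 2/2 + 4/6 + 4/7 + 3/7 + 4/7 + 0/2 + 2/3 + 2/4 + 2/4 + 1/2 = 919/60; mean = 919/60 ÷ 27 = 919/1620 = 0.567283… → 0.567.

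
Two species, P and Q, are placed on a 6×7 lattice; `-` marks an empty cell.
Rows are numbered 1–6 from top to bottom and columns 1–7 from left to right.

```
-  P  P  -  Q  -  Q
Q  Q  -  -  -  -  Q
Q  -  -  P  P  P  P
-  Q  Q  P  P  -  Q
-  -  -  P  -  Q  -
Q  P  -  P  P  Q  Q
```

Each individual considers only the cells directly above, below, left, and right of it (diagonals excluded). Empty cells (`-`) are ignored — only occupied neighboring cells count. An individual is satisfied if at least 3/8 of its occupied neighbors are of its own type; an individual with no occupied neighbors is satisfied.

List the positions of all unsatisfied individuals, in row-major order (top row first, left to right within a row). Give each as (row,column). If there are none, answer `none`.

(1,2)P 1/2 ok
(1,3)P 1/1 ok
(1,5)Q 0/0 ok
(1,7)Q 1/1 ok
(2,1)Q 2/2 ok
(2,2)Q 1/2 ok
(2,7)Q 1/2 ok
(3,1)Q 1/1 ok
(3,4)P 2/2 ok
(3,5)P 3/3 ok
(3,6)P 2/2 ok
(3,7)P 1/3 unhappy
(4,2)Q 1/1 ok
(4,3)Q 1/2 ok
(4,4)P 3/4 ok
(4,5)P 2/2 ok
(4,7)Q 0/1 unhappy
(5,4)P 2/2 ok
(5,6)Q 1/1 ok
(6,1)Q 0/1 unhappy
(6,2)P 0/1 unhappy
(6,4)P 2/2 ok
(6,5)P 1/2 ok
(6,6)Q 2/3 ok
(6,7)Q 1/1 ok

(3,7), (4,7), (6,1), (6,2)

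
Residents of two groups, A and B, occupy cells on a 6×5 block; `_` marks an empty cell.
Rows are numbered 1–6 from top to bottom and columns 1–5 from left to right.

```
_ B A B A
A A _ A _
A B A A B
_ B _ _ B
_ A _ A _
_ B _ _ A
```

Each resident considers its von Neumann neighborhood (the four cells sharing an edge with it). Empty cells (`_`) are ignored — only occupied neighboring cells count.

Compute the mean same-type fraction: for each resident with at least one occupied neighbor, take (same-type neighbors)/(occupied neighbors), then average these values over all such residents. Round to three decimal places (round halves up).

Row 1: (1,2)B 0/2 · (1,3)A 0/2 · (1,4)B 0/3 · (1,5)A 0/1
Row 2: (2,1)A 2/2 · (2,2)A 1/3 · (2,4)A 1/2
Row 3: (3,1)A 1/2 · (3,2)B 1/4 · (3,3)A 1/2 · (3,4)A 2/3 · (3,5)B 1/2
Row 4: (4,2)B 1/2 · (4,5)B 1/1
Row 5: (5,2)A 0/2 · (5,4)A — no occupied neighbors
Row 6: (6,2)B 0/1 · (6,5)A — no occupied neighbors
Sum over 16 residents: 0/2 + 0/2 + 0/3 + 0/1 + 2/2 + 1/3 + 1/2 + 1/2 + 1/4 + 1/2 + 2/3 + 1/2 + 1/2 + 1/1 + 0/2 + 0/1 = 23/4; mean = 23/4 ÷ 16 = 23/64 = 0.359375 → 0.359.

0.359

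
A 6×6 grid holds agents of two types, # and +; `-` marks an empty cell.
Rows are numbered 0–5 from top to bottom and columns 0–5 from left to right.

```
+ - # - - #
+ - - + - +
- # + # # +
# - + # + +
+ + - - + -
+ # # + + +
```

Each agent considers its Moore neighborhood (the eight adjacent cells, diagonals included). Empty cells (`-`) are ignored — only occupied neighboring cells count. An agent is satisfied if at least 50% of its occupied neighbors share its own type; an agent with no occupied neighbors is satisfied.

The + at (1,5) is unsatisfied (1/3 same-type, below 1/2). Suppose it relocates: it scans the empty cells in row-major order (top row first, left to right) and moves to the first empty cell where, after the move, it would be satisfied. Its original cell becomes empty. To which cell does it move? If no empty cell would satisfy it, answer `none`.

(0,1)

Vacating (1,5). Empty cells in order:
  (0,1): 2/3 same-type → satisfied — stop here.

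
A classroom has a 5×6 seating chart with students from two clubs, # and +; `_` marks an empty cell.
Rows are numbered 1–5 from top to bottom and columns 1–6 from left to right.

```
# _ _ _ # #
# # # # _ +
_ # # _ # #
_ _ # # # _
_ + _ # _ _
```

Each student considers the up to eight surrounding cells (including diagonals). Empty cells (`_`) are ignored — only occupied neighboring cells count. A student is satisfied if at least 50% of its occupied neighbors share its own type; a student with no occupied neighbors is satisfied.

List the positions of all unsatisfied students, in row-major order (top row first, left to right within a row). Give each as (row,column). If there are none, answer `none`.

Row 1: (1,1)# 2/2 ok · (1,5)# 2/3 ok · (1,6)# 1/2 ok
Row 2: (2,1)# 3/3 ok · (2,2)# 5/5 ok · (2,3)# 4/4 ok · (2,4)# 4/4 ok · (2,6)+ 0/4 unhappy
Row 3: (3,2)# 5/5 ok · (3,3)# 6/6 ok · (3,5)# 4/5 ok · (3,6)# 2/3 ok
Row 4: (4,3)# 4/5 ok · (4,4)# 5/5 ok · (4,5)# 4/4 ok
Row 5: (5,2)+ 0/1 unhappy · (5,4)# 3/3 ok

(2,6), (5,2)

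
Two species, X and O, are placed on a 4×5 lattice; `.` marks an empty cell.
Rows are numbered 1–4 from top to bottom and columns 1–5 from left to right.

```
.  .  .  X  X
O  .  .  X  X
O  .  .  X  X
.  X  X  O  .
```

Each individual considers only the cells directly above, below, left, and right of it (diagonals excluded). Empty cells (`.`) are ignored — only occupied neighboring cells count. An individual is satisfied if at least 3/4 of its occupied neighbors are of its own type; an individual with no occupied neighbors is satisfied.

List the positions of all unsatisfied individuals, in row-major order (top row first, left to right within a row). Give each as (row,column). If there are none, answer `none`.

Row 1: (1,4)X 2/2 ok · (1,5)X 2/2 ok
Row 2: (2,1)O 1/1 ok · (2,4)X 3/3 ok · (2,5)X 3/3 ok
Row 3: (3,1)O 1/1 ok · (3,4)X 2/3 unhappy · (3,5)X 2/2 ok
Row 4: (4,2)X 1/1 ok · (4,3)X 1/2 unhappy · (4,4)O 0/2 unhappy

(3,4), (4,3), (4,4)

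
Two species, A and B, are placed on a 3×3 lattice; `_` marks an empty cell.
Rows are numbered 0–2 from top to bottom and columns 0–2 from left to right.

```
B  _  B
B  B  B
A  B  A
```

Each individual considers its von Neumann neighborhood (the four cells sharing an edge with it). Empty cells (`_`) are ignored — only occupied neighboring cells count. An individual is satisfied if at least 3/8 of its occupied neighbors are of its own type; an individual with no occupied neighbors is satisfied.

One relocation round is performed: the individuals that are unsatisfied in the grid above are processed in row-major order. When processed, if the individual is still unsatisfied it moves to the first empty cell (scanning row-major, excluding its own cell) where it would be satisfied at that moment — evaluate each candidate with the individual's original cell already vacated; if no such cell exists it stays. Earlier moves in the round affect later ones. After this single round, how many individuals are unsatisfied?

0

Initially unsatisfied (in order): (2,0), (2,1), (2,2).
  (2,0): no empty cell satisfies it; stays.
  (2,1) → (0,1).
  (2,2) → (2,1).
Resulting grid:
B B B
B B B
A A _
All satisfied now.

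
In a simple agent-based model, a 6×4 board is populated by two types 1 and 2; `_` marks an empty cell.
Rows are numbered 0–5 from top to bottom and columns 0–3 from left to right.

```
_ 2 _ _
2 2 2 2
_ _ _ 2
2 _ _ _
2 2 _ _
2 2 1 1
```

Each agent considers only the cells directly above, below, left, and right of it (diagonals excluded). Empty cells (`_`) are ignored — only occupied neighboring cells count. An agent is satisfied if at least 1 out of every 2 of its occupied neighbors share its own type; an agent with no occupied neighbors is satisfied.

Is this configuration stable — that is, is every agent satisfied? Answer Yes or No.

Row 0: (0,1)2 1/1 ok
Row 1: (1,0)2 1/1 ok · (1,1)2 3/3 ok · (1,2)2 2/2 ok · (1,3)2 2/2 ok
Row 2: (2,3)2 1/1 ok
Row 3: (3,0)2 1/1 ok
Row 4: (4,0)2 3/3 ok · (4,1)2 2/2 ok
Row 5: (5,0)2 2/2 ok · (5,1)2 2/3 ok · (5,2)1 1/2 ok · (5,3)1 1/1 ok
All meet the threshold, so the configuration is stable.

Yes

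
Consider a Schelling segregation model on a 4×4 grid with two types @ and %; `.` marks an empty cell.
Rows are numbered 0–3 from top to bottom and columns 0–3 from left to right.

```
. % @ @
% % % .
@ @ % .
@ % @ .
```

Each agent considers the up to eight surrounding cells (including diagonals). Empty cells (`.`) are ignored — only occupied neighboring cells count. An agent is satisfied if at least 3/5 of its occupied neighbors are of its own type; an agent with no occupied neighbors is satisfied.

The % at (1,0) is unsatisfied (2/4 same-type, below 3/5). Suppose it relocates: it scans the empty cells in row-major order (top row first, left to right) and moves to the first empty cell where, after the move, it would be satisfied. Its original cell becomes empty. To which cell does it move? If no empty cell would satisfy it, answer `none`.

Vacating (1,0). Empty cells in order:
  (0,0): 2/2 same-type → satisfied — stop here.

(0,0)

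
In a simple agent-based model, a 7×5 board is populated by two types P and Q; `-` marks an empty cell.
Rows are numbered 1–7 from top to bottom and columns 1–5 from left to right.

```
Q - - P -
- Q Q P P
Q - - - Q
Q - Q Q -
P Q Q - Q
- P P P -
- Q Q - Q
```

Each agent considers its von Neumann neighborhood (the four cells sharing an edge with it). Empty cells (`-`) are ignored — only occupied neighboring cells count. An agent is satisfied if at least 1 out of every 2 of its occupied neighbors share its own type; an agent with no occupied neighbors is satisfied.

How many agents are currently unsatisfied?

(1,1)Q 0/0 ✓
(1,4)P 1/1 ✓
(2,2)Q 1/1 ✓
(2,3)Q 1/2 ✓
(2,4)P 2/3 ✓
(2,5)P 1/2 ✓
(3,1)Q 1/1 ✓
(3,5)Q 0/1 ✗
(4,1)Q 1/2 ✓
(4,3)Q 2/2 ✓
(4,4)Q 1/1 ✓
(5,1)P 0/2 ✗
(5,2)Q 1/3 ✗
(5,3)Q 2/3 ✓
(5,5)Q 0/0 ✓
(6,2)P 1/3 ✗
(6,3)P 2/4 ✓
(6,4)P 1/1 ✓
(7,2)Q 1/2 ✓
(7,3)Q 1/2 ✓
(7,5)Q 0/0 ✓
Unsatisfied: (3,5), (5,1), (5,2), (6,2) — 4 in total.

4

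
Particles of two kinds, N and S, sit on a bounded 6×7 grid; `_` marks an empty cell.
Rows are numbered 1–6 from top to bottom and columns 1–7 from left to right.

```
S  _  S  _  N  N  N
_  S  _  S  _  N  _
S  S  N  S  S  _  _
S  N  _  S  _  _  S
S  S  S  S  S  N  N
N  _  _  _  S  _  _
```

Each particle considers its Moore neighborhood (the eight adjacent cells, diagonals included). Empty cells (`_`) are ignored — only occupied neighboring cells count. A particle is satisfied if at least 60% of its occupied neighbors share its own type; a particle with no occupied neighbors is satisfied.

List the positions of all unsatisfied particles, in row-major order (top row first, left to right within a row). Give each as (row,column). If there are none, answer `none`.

(1,1)S 1/1 satisfied
(1,3)S 2/2 satisfied
(1,5)N 2/3 satisfied
(1,6)N 3/3 satisfied
(1,7)N 2/2 satisfied
(2,2)S 4/5 satisfied
(2,4)S 3/5 satisfied
(2,6)N 3/4 satisfied
(3,1)S 3/4 satisfied
(3,2)S 3/5 satisfied
(3,3)N 1/6 not
(3,4)S 3/4 satisfied
(3,5)S 3/4 satisfied
(4,1)S 4/5 satisfied
(4,2)N 1/7 not
(4,4)S 5/6 satisfied
(4,7)S 0/2 not
(5,1)S 2/4 not
(5,2)S 3/5 satisfied
(5,3)S 3/4 satisfied
(5,4)S 4/4 satisfied
(5,5)S 3/4 satisfied
(5,6)N 1/4 not
(5,7)N 1/2 not
(6,1)N 0/2 not
(6,5)S 2/3 satisfied

(3,3), (4,2), (4,7), (5,1), (5,6), (5,7), (6,1)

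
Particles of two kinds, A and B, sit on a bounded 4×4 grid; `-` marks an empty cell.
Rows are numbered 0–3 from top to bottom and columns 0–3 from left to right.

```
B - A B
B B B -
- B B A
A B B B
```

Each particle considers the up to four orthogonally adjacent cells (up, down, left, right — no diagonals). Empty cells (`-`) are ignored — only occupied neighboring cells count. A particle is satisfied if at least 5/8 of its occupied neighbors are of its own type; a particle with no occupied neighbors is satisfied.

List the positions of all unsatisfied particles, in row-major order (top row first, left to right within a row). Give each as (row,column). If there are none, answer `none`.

(0,2), (0,3), (2,3), (3,0), (3,3)

(0,0)B 1/1 ok
(0,2)A 0/2 unhappy
(0,3)B 0/1 unhappy
(1,0)B 2/2 ok
(1,1)B 3/3 ok
(1,2)B 2/3 ok
(2,1)B 3/3 ok
(2,2)B 3/4 ok
(2,3)A 0/2 unhappy
(3,0)A 0/1 unhappy
(3,1)B 2/3 ok
(3,2)B 3/3 ok
(3,3)B 1/2 unhappy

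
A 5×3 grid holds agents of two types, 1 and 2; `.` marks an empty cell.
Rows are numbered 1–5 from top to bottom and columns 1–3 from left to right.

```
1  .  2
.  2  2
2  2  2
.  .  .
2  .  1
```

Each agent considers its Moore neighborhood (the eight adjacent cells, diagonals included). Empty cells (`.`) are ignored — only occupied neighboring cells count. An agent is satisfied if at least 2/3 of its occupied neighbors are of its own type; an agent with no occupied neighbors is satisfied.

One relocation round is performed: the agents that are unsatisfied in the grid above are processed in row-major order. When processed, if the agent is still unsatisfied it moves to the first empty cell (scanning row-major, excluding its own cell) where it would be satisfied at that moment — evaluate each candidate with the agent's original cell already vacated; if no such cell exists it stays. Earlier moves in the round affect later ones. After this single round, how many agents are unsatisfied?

1

Initially unsatisfied (in order): (1,1).
  (1,1): no empty cell satisfies it; stays.
Resulting grid:
1 . 2
. 2 2
2 2 2
. . .
2 . 1
Unsatisfied now: (1,1).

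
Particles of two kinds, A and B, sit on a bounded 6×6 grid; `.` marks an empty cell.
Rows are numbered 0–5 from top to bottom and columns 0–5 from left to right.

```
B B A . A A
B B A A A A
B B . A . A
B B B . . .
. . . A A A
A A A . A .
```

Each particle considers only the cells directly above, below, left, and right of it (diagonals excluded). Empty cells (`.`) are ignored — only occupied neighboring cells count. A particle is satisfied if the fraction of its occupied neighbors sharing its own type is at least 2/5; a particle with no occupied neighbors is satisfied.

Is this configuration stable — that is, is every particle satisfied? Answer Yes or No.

Yes

Row 0: (0,0)B 2/2 satisfied · (0,1)B 2/3 satisfied · (0,2)A 1/2 satisfied · (0,4)A 2/2 satisfied · (0,5)A 2/2 satisfied
Row 1: (1,0)B 3/3 satisfied · (1,1)B 3/4 satisfied · (1,2)A 2/3 satisfied · (1,3)A 3/3 satisfied · (1,4)A 3/3 satisfied · (1,5)A 3/3 satisfied
Row 2: (2,0)B 3/3 satisfied · (2,1)B 3/3 satisfied · (2,3)A 1/1 satisfied · (2,5)A 1/1 satisfied
Row 3: (3,0)B 2/2 satisfied · (3,1)B 3/3 satisfied · (3,2)B 1/1 satisfied
Row 4: (4,3)A 1/1 satisfied · (4,4)A 3/3 satisfied · (4,5)A 1/1 satisfied
Row 5: (5,0)A 1/1 satisfied · (5,1)A 2/2 satisfied · (5,2)A 1/1 satisfied · (5,4)A 1/1 satisfied
All meet the threshold, so the configuration is stable.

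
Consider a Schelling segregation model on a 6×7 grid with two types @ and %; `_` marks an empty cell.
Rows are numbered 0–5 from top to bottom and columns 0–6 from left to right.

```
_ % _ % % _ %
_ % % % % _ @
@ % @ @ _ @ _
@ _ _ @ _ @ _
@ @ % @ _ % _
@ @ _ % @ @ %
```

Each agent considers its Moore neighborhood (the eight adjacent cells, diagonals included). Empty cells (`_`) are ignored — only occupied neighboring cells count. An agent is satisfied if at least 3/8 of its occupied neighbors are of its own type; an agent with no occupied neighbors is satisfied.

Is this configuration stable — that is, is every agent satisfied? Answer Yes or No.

No

Row 0: (0,1)% 2/2 ok · (0,3)% 4/4 ok · (0,4)% 3/3 ok · (0,6)% 0/1 unhappy
Row 1: (1,1)% 3/5 ok · (1,2)% 5/7 ok · (1,3)% 4/6 ok · (1,4)% 3/5 ok · (1,6)@ 1/2 ok
Row 2: (2,0)@ 1/3 unhappy · (2,1)% 2/5 ok · (2,2)@ 2/6 unhappy · (2,3)@ 2/5 ok · (2,5)@ 2/3 ok
Row 3: (3,0)@ 3/4 ok · (3,3)@ 3/4 ok · (3,5)@ 1/2 ok
Row 4: (4,0)@ 4/4 ok · (4,1)@ 4/5 ok · (4,2)% 1/5 unhappy · (4,3)@ 2/4 ok · (4,5)% 1/4 unhappy
Row 5: (5,0)@ 3/3 ok · (5,1)@ 3/4 ok · (5,3)% 1/3 unhappy · (5,4)@ 2/4 ok · (5,5)@ 1/3 unhappy · (5,6)% 1/2 ok
For instance (0,6) has only 0/1 same-type neighbors, below 3/8.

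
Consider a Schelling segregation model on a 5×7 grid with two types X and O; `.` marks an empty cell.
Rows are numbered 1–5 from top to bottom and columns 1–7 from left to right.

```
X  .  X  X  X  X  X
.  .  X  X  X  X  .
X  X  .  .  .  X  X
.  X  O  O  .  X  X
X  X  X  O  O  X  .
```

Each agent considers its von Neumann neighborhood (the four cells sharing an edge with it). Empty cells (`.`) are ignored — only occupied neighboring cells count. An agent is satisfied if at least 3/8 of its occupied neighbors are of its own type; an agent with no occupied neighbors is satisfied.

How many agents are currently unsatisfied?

(1,1)X 0/0 satisfied
(1,3)X 2/2 satisfied
(1,4)X 3/3 satisfied
(1,5)X 3/3 satisfied
(1,6)X 3/3 satisfied
(1,7)X 1/1 satisfied
(2,3)X 2/2 satisfied
(2,4)X 3/3 satisfied
(2,5)X 3/3 satisfied
(2,6)X 3/3 satisfied
(3,1)X 1/1 satisfied
(3,2)X 2/2 satisfied
(3,6)X 3/3 satisfied
(3,7)X 2/2 satisfied
(4,2)X 2/3 satisfied
(4,3)O 1/3 not
(4,4)O 2/2 satisfied
(4,6)X 3/3 satisfied
(4,7)X 2/2 satisfied
(5,1)X 1/1 satisfied
(5,2)X 3/3 satisfied
(5,3)X 1/3 not
(5,4)O 2/3 satisfied
(5,5)O 1/2 satisfied
(5,6)X 1/2 satisfied
Unsatisfied: (4,3), (5,3) — 2 in total.

2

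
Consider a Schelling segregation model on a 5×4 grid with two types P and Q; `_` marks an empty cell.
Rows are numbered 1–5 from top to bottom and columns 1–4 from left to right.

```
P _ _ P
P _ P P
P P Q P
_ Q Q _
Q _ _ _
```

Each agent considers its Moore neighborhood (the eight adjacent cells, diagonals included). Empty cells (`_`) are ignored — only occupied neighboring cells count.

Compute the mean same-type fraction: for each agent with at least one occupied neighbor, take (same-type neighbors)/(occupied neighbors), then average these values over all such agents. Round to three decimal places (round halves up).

0.721

Row 1: (1,1)P 1/1 · (1,4)P 2/2
Row 2: (2,1)P 3/3 · (2,3)P 4/5 · (2,4)P 3/4
Row 3: (3,1)P 2/3 · (3,2)P 3/6 · (3,3)Q 2/6 · (3,4)P 2/4
Row 4: (4,2)Q 3/5 · (4,3)Q 2/4
Row 5: (5,1)Q 1/1
Sum over 12 agents: 1/1 + 2/2 + 3/3 + 4/5 + 3/4 + 2/3 + 3/6 + 2/6 + 2/4 + 3/5 + 2/4 + 1/1 = 173/20; mean = 173/20 ÷ 12 = 173/240 = 0.720833… → 0.721.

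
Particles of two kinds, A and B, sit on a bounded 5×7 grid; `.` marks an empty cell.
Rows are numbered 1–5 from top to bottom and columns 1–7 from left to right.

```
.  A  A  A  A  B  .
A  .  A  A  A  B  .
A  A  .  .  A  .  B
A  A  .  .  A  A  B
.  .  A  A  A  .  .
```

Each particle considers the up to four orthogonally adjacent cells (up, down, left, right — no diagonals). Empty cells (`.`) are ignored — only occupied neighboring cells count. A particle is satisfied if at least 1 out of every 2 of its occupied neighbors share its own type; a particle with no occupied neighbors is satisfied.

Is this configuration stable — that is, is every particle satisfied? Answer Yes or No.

(1,2)A 1/1 ok
(1,3)A 3/3 ok
(1,4)A 3/3 ok
(1,5)A 2/3 ok
(1,6)B 1/2 ok
(2,1)A 1/1 ok
(2,3)A 2/2 ok
(2,4)A 3/3 ok
(2,5)A 3/4 ok
(2,6)B 1/2 ok
(3,1)A 3/3 ok
(3,2)A 2/2 ok
(3,5)A 2/2 ok
(3,7)B 1/1 ok
(4,1)A 2/2 ok
(4,2)A 2/2 ok
(4,5)A 3/3 ok
(4,6)A 1/2 ok
(4,7)B 1/2 ok
(5,3)A 1/1 ok
(5,4)A 2/2 ok
(5,5)A 2/2 ok
All meet the threshold, so the configuration is stable.

Yes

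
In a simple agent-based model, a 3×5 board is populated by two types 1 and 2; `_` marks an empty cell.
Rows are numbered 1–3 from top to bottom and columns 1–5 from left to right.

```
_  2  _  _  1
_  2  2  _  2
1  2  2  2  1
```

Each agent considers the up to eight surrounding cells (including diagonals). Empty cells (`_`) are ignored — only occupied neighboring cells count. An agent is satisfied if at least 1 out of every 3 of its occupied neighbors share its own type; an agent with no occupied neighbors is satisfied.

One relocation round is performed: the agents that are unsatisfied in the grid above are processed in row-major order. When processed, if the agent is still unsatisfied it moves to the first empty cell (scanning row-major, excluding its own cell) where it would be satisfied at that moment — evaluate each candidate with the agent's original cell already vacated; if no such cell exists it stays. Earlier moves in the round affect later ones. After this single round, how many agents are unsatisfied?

1

Initially unsatisfied (in order): (1,5), (3,1), (3,5).
  (1,5): no empty cell satisfies it; stays.
  (3,1) → (1,4).
  (3,5) → (2,4).
Resulting grid:
_ 2 _ 1 1
_ 2 2 1 2
_ 2 2 2 _
Unsatisfied now: (2,5).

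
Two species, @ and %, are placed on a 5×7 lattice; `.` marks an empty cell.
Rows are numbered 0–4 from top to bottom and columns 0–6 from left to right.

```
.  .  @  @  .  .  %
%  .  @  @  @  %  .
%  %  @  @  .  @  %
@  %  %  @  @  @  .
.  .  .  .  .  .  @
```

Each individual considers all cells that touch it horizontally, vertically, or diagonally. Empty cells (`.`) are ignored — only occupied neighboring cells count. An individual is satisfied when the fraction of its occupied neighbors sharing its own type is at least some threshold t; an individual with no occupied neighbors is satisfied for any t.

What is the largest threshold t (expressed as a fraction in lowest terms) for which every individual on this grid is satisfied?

(0,2)@ 3/3
(0,3)@ 4/4
(0,6)% 1/1
(1,0)% 2/2
(1,2)@ 5/6
(1,3)@ 6/6
(1,4)@ 4/5
(1,5)% 2/4
(2,0)% 3/4
(2,1)% 4/7
(2,2)@ 4/7
(2,3)@ 6/7
(2,5)@ 3/5
(2,6)% 1/3
(3,0)@ 0/3
(3,1)% 3/5
(3,2)% 2/5
(3,3)@ 3/4
(3,4)@ 4/4
(3,5)@ 3/4
(4,6)@ 1/1
The smallest same-type fraction is 0/3 at (3,0), which reduces to 0/1. Any threshold above that leaves this individual unsatisfied.

0/1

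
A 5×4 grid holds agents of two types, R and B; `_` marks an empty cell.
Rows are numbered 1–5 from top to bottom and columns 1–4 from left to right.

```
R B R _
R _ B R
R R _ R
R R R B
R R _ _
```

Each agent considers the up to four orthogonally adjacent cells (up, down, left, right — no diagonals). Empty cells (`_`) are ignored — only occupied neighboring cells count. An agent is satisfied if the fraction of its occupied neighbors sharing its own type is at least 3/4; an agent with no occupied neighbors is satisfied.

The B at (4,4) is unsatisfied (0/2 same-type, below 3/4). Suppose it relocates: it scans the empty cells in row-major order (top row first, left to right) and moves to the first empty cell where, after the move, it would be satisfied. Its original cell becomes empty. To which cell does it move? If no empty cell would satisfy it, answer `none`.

Vacating (4,4). Empty cells in order:
  (1,4): 0/2 same-type → still unsatisfied.
  (2,2): 2/4 same-type → still unsatisfied.
  (3,3): 1/4 same-type → still unsatisfied.
  (5,3): 0/2 same-type → still unsatisfied.
  (5,4): 0/0 same-type → satisfied — stop here.

(5,4)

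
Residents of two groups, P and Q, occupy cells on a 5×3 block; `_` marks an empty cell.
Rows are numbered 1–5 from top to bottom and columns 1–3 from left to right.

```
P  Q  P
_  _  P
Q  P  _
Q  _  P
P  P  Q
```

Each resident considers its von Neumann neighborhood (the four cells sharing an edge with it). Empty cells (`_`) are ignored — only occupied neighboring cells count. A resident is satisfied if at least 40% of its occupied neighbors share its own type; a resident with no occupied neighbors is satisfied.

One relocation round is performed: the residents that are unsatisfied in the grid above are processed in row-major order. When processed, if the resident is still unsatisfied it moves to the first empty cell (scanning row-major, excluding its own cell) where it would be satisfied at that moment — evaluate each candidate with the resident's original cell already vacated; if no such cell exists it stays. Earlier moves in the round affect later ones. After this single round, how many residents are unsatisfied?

Initially unsatisfied (in order): (1,1), (1,2), (3,2), (4,3), (5,3).
  (1,1) → (2,2).
  (1,2) → (1,1).
  (3,2): now satisfied by earlier moves; stays.
  (4,3) → (1,2).
  (5,3) → (2,1).
Resulting grid:
Q P P
Q P P
Q P _
Q _ _
P P _
All satisfied now.

0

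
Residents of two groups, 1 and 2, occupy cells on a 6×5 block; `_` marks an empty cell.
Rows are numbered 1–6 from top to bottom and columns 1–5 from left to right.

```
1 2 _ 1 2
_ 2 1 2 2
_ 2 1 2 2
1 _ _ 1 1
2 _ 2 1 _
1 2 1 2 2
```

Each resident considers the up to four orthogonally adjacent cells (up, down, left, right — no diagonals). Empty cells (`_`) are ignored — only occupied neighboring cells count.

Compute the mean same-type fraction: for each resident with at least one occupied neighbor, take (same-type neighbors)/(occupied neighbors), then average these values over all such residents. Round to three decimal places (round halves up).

0.362

Row 1: (1,1)1 0/1 · (1,2)2 1/2 · (1,4)1 0/2 · (1,5)2 1/2
Row 2: (2,2)2 2/3 · (2,3)1 1/3 · (2,4)2 2/4 · (2,5)2 3/3
Row 3: (3,2)2 1/2 · (3,3)1 1/3 · (3,4)2 2/4 · (3,5)2 2/3
Row 4: (4,1)1 0/1 · (4,4)1 2/3 · (4,5)1 1/2
Row 5: (5,1)2 0/2 · (5,3)2 0/2 · (5,4)1 1/3
Row 6: (6,1)1 0/2 · (6,2)2 0/2 · (6,3)1 0/3 · (6,4)2 1/3 · (6,5)2 1/1
Sum over 23 residents: 0/1 + 1/2 + 0/2 + 1/2 + 2/3 + 1/3 + 2/4 + 3/3 + 1/2 + 1/3 + 2/4 + 2/3 + 0/1 + 2/3 + 1/2 + 0/2 + 0/2 + 1/3 + 0/2 + 0/2 + 0/3 + 1/3 + 1/1 = 25/3; mean = 25/3 ÷ 23 = 25/69 = 0.362318… → 0.362.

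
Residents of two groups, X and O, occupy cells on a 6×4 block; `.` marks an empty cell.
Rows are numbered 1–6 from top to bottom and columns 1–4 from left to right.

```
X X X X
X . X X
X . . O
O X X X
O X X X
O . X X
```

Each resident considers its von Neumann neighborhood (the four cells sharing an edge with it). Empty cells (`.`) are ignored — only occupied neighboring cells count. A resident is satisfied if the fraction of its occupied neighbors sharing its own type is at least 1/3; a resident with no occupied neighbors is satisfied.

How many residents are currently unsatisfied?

1

Row 1: (1,1)X 2/2 satisfied · (1,2)X 2/2 satisfied · (1,3)X 3/3 satisfied · (1,4)X 2/2 satisfied
Row 2: (2,1)X 2/2 satisfied · (2,3)X 2/2 satisfied · (2,4)X 2/3 satisfied
Row 3: (3,1)X 1/2 satisfied · (3,4)O 0/2 not
Row 4: (4,1)O 1/3 satisfied · (4,2)X 2/3 satisfied · (4,3)X 3/3 satisfied · (4,4)X 2/3 satisfied
Row 5: (5,1)O 2/3 satisfied · (5,2)X 2/3 satisfied · (5,3)X 4/4 satisfied · (5,4)X 3/3 satisfied
Row 6: (6,1)O 1/1 satisfied · (6,3)X 2/2 satisfied · (6,4)X 2/2 satisfied
Unsatisfied: (3,4) — 1 in total.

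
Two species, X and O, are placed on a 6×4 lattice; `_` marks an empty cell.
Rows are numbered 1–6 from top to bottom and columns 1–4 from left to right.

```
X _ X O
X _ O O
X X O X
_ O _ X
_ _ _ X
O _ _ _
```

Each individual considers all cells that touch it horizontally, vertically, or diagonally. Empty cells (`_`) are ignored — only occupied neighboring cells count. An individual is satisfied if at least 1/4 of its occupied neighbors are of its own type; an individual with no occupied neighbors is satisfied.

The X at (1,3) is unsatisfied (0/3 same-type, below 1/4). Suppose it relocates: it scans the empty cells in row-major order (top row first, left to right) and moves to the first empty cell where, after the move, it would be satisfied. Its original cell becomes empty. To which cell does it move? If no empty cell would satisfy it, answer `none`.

Vacating (1,3). Empty cells in order:
  (1,2): 2/3 same-type → satisfied — stop here.

(1,2)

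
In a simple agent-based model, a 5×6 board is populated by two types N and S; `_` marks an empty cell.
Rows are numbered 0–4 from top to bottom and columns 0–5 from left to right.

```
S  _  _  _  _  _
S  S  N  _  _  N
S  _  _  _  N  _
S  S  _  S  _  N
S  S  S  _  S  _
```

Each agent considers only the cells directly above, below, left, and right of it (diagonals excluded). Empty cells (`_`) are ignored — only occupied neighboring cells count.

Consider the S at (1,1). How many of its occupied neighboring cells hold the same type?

Occupied neighbors of (1,1): (1,0)=S, (1,2)=N.
Same type (S): 1 of 2.

1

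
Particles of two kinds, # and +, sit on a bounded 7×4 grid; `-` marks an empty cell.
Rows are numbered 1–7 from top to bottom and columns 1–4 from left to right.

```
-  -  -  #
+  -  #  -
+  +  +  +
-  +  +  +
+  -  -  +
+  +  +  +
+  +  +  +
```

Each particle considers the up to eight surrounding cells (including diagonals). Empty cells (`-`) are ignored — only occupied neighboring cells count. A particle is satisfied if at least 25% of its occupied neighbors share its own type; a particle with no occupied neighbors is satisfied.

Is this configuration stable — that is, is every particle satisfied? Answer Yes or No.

Row 1: (1,4)# 1/1 ok
Row 2: (2,1)+ 2/2 ok · (2,3)# 1/4 ok
Row 3: (3,1)+ 3/3 ok · (3,2)+ 5/6 ok · (3,3)+ 5/6 ok · (3,4)+ 3/4 ok
Row 4: (4,2)+ 5/5 ok · (4,3)+ 6/6 ok · (4,4)+ 4/4 ok
Row 5: (5,1)+ 3/3 ok · (5,4)+ 4/4 ok
Row 6: (6,1)+ 4/4 ok · (6,2)+ 6/6 ok · (6,3)+ 6/6 ok · (6,4)+ 4/4 ok
Row 7: (7,1)+ 3/3 ok · (7,2)+ 5/5 ok · (7,3)+ 5/5 ok · (7,4)+ 3/3 ok
All meet the threshold, so the configuration is stable.

Yes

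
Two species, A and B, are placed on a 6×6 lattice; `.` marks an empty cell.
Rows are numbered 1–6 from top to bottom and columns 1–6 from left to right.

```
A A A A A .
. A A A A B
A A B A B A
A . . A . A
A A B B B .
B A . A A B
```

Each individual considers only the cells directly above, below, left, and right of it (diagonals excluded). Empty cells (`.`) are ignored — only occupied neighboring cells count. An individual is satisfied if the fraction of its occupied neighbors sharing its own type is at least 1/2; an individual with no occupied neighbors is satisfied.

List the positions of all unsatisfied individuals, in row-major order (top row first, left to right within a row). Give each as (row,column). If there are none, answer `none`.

(1,1)A 1/1 satisfied
(1,2)A 3/3 satisfied
(1,3)A 3/3 satisfied
(1,4)A 3/3 satisfied
(1,5)A 2/2 satisfied
(2,2)A 3/3 satisfied
(2,3)A 3/4 satisfied
(2,4)A 4/4 satisfied
(2,5)A 2/4 satisfied
(2,6)B 0/2 not
(3,1)A 2/2 satisfied
(3,2)A 2/3 satisfied
(3,3)B 0/3 not
(3,4)A 2/4 satisfied
(3,5)B 0/3 not
(3,6)A 1/3 not
(4,1)A 2/2 satisfied
(4,4)A 1/2 satisfied
(4,6)A 1/1 satisfied
(5,1)A 2/3 satisfied
(5,2)A 2/3 satisfied
(5,3)B 1/2 satisfied
(5,4)B 2/4 satisfied
(5,5)B 1/2 satisfied
(6,1)B 0/2 not
(6,2)A 1/2 satisfied
(6,4)A 1/2 satisfied
(6,5)A 1/3 not
(6,6)B 0/1 not

(2,6), (3,3), (3,5), (3,6), (6,1), (6,5), (6,6)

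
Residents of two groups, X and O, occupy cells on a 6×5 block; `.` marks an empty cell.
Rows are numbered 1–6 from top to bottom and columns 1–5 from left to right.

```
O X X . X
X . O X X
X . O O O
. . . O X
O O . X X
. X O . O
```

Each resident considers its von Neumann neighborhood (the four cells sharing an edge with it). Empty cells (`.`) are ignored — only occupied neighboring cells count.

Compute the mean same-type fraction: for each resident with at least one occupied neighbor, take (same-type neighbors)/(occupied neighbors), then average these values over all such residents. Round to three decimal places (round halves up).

(1,1)O 0/2
(1,2)X 1/2
(1,3)X 1/2
(1,5)X 1/1
(2,1)X 1/2
(2,3)O 1/3
(2,4)X 1/3
(2,5)X 2/3
(3,1)X 1/1
(3,3)O 2/2
(3,4)O 3/4
(3,5)O 1/3
(4,4)O 1/3
(4,5)X 1/3
(5,1)O 1/1
(5,2)O 1/2
(5,4)X 1/2
(5,5)X 2/3
(6,2)X 0/2
(6,3)O 0/1
(6,5)O 0/1
Sum over 21 residents: 0/2 + 1/2 + 1/2 + 1/1 + 1/2 + 1/3 + 1/3 + 2/3 + 1/1 + 2/2 + 3/4 + 1/3 + 1/3 + 1/3 + 1/1 + 1/2 + 1/2 + 2/3 + 0/2 + 0/1 + 0/1 = 41/4; mean = 41/4 ÷ 21 = 41/84 = 0.488095… → 0.488.

0.488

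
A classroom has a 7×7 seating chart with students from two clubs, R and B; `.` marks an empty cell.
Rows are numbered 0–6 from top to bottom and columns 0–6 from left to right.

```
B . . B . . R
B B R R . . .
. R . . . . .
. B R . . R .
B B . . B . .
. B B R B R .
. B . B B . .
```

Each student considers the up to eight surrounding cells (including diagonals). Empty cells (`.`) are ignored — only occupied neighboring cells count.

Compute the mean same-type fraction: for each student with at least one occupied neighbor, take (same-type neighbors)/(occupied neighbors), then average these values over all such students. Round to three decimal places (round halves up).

(0,0)B 2/2
(0,3)B 0/2
(0,6)R — no occupied neighbors
(1,0)B 2/3
(1,1)B 2/4
(1,2)R 2/4
(1,3)R 1/2
(2,1)R 2/5
(3,1)B 2/4
(3,2)R 1/3
(3,5)R 0/1
(4,0)B 3/3
(4,1)B 4/5
(4,4)B 1/4
(5,1)B 4/4
(5,2)B 4/5
(5,3)R 0/5
(5,4)B 3/5
(5,5)R 0/3
(6,1)B 2/2
(6,3)B 3/4
(6,4)B 2/4
Sum over 21 students: 2/2 + 0/2 + 2/3 + 2/4 + 2/4 + 1/2 + 2/5 + 2/4 + 1/3 + 0/1 + 3/3 + 4/5 + 1/4 + 4/4 + 4/5 + 0/5 + 3/5 + 0/3 + 2/2 + 3/4 + 2/4 = 111/10; mean = 111/10 ÷ 21 = 37/70 = 0.528571… → 0.529.

0.529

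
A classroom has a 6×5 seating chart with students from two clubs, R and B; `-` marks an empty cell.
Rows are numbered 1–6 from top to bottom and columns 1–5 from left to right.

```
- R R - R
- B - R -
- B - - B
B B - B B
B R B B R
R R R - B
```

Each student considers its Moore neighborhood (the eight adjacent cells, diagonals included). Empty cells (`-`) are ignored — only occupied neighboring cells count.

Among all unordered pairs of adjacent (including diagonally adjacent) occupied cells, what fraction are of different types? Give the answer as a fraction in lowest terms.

Scan each occupied cell's neighbors to the right and below (and the two forward diagonals) so each pair is counted once.
Row 1: R(1,2)–R(1,3)= R(1,2)–B(2,2)≠ R(1,3)–R(2,4)= R(1,3)–B(2,2)≠ R(1,5)–R(2,4)=  → 2/5 unlike.
Row 2: B(2,2)–B(3,2)= R(2,4)–B(3,5)≠  → 1/2 unlike.
Row 3: B(3,2)–B(4,2)= B(3,2)–B(4,1)= B(3,5)–B(4,5)= B(3,5)–B(4,4)=  → 0/4 unlike.
Row 4: B(4,1)–B(4,2)= B(4,1)–B(5,1)= B(4,1)–R(5,2)≠ B(4,2)–R(5,2)≠ B(4,2)–B(5,3)= B(4,2)–B(5,1)= B(4,4)–B(4,5)= B(4,4)–B(5,4)= B(4,4)–R(5,5)≠ B(4,4)–B(5,3)= B(4,5)–R(5,5)≠ B(4,5)–B(5,4)=  → 4/12 unlike.
Row 5: B(5,1)–R(5,2)≠ B(5,1)–R(6,1)≠ B(5,1)–R(6,2)≠ R(5,2)–B(5,3)≠ R(5,2)–R(6,2)= R(5,2)–R(6,3)= R(5,2)–R(6,1)= B(5,3)–B(5,4)= B(5,3)–R(6,3)≠ B(5,3)–R(6,2)≠ B(5,4)–R(5,5)≠ B(5,4)–B(6,5)= B(5,4)–R(6,3)≠ R(5,5)–B(6,5)≠  → 9/14 unlike.
Row 6: R(6,1)–R(6,2)= R(6,2)–R(6,3)=  → 0/2 unlike.
Total adjacent occupied pairs: 39; unlike-type pairs: 16.
16/39 is already in lowest terms.

16/39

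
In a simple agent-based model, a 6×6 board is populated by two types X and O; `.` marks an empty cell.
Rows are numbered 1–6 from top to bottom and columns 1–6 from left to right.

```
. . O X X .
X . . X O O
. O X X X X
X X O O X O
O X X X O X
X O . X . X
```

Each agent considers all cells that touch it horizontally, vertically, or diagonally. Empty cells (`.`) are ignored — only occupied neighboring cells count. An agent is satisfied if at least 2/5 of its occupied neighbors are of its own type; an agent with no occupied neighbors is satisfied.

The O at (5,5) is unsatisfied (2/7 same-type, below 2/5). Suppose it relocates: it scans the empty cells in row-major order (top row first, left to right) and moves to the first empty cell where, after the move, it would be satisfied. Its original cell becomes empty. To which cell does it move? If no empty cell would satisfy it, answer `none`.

(1,2)

Vacating (5,5). Empty cells in order:
  (1,1): 0/1 same-type → still unsatisfied.
  (1,2): 1/2 same-type → satisfied — stop here.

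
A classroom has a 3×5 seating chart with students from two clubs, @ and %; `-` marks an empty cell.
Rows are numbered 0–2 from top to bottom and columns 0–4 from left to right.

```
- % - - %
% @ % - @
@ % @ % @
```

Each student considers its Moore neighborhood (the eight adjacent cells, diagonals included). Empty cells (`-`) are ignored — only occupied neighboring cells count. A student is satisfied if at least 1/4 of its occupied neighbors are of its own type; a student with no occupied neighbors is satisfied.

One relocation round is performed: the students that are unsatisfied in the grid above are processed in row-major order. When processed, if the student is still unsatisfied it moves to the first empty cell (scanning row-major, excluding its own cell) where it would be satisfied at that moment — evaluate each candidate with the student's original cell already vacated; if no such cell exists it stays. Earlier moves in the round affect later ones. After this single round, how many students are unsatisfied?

0

Initially unsatisfied (in order): (0,4).
  (0,4) → (0,0).
Resulting grid:
% % - - -
% @ % - @
@ % @ % @
All satisfied now.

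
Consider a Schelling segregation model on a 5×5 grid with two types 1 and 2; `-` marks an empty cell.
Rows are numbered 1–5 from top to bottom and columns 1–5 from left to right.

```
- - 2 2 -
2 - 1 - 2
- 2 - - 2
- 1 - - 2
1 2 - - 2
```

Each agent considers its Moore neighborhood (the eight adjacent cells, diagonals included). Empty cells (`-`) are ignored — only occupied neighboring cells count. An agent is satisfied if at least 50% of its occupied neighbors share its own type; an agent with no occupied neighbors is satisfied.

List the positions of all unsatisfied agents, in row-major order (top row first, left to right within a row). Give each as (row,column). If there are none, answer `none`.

Row 1: (1,3)2 1/2 ok · (1,4)2 2/3 ok
Row 2: (2,1)2 1/1 ok · (2,3)1 0/3 unhappy · (2,5)2 2/2 ok
Row 3: (3,2)2 1/3 unhappy · (3,5)2 2/2 ok
Row 4: (4,2)1 1/3 unhappy · (4,5)2 2/2 ok
Row 5: (5,1)1 1/2 ok · (5,2)2 0/2 unhappy · (5,5)2 1/1 ok

(2,3), (3,2), (4,2), (5,2)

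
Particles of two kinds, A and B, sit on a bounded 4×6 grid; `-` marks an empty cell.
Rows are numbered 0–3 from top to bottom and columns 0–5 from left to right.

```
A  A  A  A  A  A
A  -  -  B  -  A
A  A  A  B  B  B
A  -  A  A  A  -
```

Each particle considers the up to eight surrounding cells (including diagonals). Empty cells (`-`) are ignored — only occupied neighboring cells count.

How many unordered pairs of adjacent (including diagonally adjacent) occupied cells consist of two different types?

Scan each occupied cell's neighbors to the right and below (and the two forward diagonals) so each pair is counted once.
Row 0: A(0,0)–A(0,1)= A(0,0)–A(1,0)= A(0,1)–A(0,2)= A(0,1)–A(1,0)= A(0,2)–A(0,3)= A(0,2)–B(1,3)≠ A(0,3)–A(0,4)= A(0,3)–B(1,3)≠ A(0,4)–A(0,5)= A(0,4)–A(1,5)= A(0,4)–B(1,3)≠ A(0,5)–A(1,5)=  → 3/12 unlike.
Row 1: A(1,0)–A(2,0)= A(1,0)–A(2,1)= B(1,3)–B(2,3)= B(1,3)–B(2,4)= B(1,3)–A(2,2)≠ A(1,5)–B(2,5)≠ A(1,5)–B(2,4)≠  → 3/7 unlike.
Row 2: A(2,0)–A(2,1)= A(2,0)–A(3,0)= A(2,1)–A(2,2)= A(2,1)–A(3,2)= A(2,1)–A(3,0)= A(2,2)–B(2,3)≠ A(2,2)–A(3,2)= A(2,2)–A(3,3)= B(2,3)–B(2,4)= B(2,3)–A(3,3)≠ B(2,3)–A(3,4)≠ B(2,3)–A(3,2)≠ B(2,4)–B(2,5)= B(2,4)–A(3,4)≠ B(2,4)–A(3,3)≠ B(2,5)–A(3,4)≠  → 7/16 unlike.
Row 3: A(3,2)–A(3,3)= A(3,3)–A(3,4)=  → 0/2 unlike.
Total adjacent occupied pairs: 37; unlike-type pairs: 13.

13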